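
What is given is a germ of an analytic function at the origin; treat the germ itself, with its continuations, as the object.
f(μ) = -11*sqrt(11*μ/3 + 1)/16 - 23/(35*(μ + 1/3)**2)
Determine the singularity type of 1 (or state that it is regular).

The point is a regular point.

Denominator factors: μ + 1/3 = 4/3 at μ = 1 — none vanishes.
Branch term sqrt(1 - μ/(-3/11)): argument at 1 is 14/3, nonzero, so 1 is not its branch point (a point on a principal cut is still regular for the continued germ).
So the germ continues analytically to 1.


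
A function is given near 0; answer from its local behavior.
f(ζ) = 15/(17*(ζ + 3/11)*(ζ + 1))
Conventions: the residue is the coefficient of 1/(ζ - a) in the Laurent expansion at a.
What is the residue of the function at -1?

The residue is -165/136.

At the order-1 pole -1 set g(ζ) = (ζ - (-1))*f(ζ) = 15/(17*(ζ + 3/11)).
Simple pole: residue = g(a) at a = -1, which is -165/136.


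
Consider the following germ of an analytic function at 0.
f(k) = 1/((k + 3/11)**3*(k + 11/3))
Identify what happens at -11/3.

The denominator factor k + 11/3 vanishes at -11/3 and appears to the power 1; the numerator there equals 1, nonzero, and no other factor vanishes.
Hence a pole whose order is the multiplicity, 1.

The point is a pole of order 1.


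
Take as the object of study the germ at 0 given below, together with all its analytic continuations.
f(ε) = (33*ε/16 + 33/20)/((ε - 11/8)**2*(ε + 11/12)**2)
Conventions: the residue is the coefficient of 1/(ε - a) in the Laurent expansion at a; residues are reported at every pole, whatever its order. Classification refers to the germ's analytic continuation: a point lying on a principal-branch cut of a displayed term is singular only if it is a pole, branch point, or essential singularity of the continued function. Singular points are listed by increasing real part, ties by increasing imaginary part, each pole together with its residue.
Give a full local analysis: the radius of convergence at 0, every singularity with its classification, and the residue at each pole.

Radius of convergence at 0: 11/12.
At -11/12: a pole of order 2; residue 26676/75625.
At 11/8: a pole of order 2; residue -26676/75625.

Denominator factor (ε + 11/12)^2: pole of order 2 at -11/12, modulus 11/12.
Denominator factor (ε - 11/8)^2: pole of order 2 at 11/8, modulus 11/8.
The radius of convergence is the smallest modulus among the singular points: 11/12.
At the order-2 pole -11/12 set g(ε) = (ε - (-11/12))^2*f(ε) = (33*ε/16 + 33/20)/(ε - 11/8)**2.
Order-2 pole: residue = g'(a); g'(-11/12) = 26676/75625, so the residue is 26676/75625.
At the order-2 pole 11/8 set g(ε) = (ε - (11/8))^2*f(ε) = (33*ε/16 + 33/20)/(ε + 11/12)**2.
Order-2 pole: residue = g'(a); g'(11/8) = -26676/75625, so the residue is -26676/75625.
List the singular points by increasing real part (a conjugate pair: the negative imaginary part first).


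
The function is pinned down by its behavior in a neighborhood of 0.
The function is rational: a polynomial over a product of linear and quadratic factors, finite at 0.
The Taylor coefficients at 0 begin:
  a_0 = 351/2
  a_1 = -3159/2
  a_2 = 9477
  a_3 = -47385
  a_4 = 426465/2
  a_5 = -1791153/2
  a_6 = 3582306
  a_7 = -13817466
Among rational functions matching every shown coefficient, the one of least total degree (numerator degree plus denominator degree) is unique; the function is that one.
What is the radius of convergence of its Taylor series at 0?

The radius of convergence is 1/3.

No rational of total degree below 3 reproduces all 8 coefficients; solving the [0/3] Pade equations on them gives f(φ) = 13/(2*(φ + 1/3)**3), whose expansion matches every shown term.
Denominator factor (φ + 1/3)^3: pole of order 3 at -1/3, modulus 1/3.
The radius of convergence is the smallest modulus among the singular points: 1/3.


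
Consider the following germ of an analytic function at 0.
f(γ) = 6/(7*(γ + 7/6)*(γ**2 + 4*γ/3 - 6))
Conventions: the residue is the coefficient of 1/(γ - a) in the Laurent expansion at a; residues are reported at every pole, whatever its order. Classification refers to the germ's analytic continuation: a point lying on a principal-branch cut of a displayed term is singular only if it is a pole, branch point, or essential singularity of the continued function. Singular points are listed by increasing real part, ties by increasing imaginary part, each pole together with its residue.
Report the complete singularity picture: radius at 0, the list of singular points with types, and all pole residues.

Radius of convergence at 0: 7/6.
At -2/3 - (1/3)*sqrt(58): a pole of order 1; residue 108/1561 + (81/45269)*sqrt(58).
At -7/6: a pole of order 1; residue -216/1561.
At -2/3 + (1/3)*sqrt(58): a pole of order 1; residue 108/1561 - (81/45269)*sqrt(58).


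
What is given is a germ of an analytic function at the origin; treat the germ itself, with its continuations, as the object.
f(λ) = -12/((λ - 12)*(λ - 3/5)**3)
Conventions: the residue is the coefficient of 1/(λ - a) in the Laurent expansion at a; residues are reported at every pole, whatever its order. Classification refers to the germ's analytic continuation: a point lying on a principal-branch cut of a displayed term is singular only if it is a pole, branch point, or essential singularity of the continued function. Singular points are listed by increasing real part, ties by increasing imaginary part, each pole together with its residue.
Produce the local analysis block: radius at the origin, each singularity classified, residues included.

Denominator factor (λ - 3/5)^3: pole of order 3 at 3/5, modulus 3/5.
Denominator factor (λ - 12): pole of order 1 at 12, modulus 12.
The radius of convergence is the smallest modulus among the singular points: 3/5.
At the order-3 pole 3/5 set g(λ) = (λ - (3/5))^3*f(λ) = -12/(λ - 12).
Order-3 pole: residue = g''(a)/2; g''(3/5) = 1000/61731, so the residue is 500/61731.
At the order-1 pole 12 set g(λ) = (λ - (12))*f(λ) = -12/(λ - 3/5)**3.
Simple pole: residue = g(a) at a = 12, which is -500/61731.
List the singular points by increasing real part (a conjugate pair: the negative imaginary part first).

Radius of convergence at 0: 3/5.
At 3/5: a pole of order 3; residue 500/61731.
At 12: a pole of order 1; residue -500/61731.


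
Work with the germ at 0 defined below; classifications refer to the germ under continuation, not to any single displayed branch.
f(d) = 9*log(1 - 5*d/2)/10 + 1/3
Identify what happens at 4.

There is no denominator, hence no pole anywhere.
Branch term log(1 - d/(2/5)): argument at 4 is -9, nonzero, so 4 is not its branch point (a point on a principal cut is still regular for the continued germ).
So the germ continues analytically to 4.

The point is a regular point.


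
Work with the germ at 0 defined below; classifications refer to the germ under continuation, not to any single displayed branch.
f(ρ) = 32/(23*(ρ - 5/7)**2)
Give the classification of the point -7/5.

The point is a regular point.

Denominator factors: ρ - 5/7 = -74/35 at ρ = -7/5 — none vanishes.
So the germ continues analytically to -7/5.


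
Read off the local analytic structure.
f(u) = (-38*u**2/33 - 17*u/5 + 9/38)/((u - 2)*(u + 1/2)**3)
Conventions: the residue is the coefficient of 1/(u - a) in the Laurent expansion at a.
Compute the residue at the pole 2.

At the order-1 pole 2 set g(u) = (u - (2))*f(u) = (-38*u**2/33 - 17*u/5 + 9/38)/(u + 1/2)**3.
Simple pole: residue = g(a) at a = 2, which is -280124/391875.

The residue is -280124/391875.


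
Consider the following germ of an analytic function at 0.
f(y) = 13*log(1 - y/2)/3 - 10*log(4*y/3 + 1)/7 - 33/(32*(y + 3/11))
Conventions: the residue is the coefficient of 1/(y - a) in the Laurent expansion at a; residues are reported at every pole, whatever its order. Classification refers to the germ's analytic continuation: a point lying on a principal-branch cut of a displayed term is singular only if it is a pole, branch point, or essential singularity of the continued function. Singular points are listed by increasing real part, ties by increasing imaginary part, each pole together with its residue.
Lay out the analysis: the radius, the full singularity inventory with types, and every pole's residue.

Radius of convergence at 0: 3/11.
At -3/4: a logarithmic branch point.
At -3/11: a pole of order 1; residue -33/32.
At 2: a logarithmic branch point.

Denominator factor (y + 3/11): pole of order 1 at -3/11, modulus 3/11.
Branch term (13/3)*log(1 - y/(2)): its argument vanishes at y = 2, a logarithmic branch point, modulus 2.
Branch term (-10/7)*log(1 - y/(-3/4)): its argument vanishes at y = -3/4, a logarithmic branch point, modulus 3/4.
The radius of convergence is the smallest modulus among the singular points: 3/11.
The branch terms are analytic at -3/11 and contribute nothing to the residue; only the rational part matters.
At the order-1 pole -3/11 set g(y) = (y - (-3/11))*(rational part) = -33/32.
Simple pole: residue = g(a) at a = -3/11, which is -33/32.
List the singular points by increasing real part (a conjugate pair: the negative imaginary part first).


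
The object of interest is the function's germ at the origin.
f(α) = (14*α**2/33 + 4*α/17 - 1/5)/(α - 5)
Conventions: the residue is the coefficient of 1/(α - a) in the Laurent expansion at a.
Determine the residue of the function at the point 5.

At the order-1 pole 5 set g(α) = (α - (5))*f(α) = 14*α**2/33 + 4*α/17 - 1/5.
Simple pole: residue = g(a) at a = 5, which is 32489/2805.

The residue is 32489/2805.


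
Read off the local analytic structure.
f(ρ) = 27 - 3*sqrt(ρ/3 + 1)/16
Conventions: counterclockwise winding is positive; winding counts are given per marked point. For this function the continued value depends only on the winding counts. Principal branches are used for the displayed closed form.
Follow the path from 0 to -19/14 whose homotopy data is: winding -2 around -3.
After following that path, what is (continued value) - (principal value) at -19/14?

The rational part is single-valued and drops out of the difference; each branch term changes only by its own monodromy.
(-3/16)*sqrt(1 - ρ/(-3)): winding -2 is even, the square root returns to the same sheet, contribution 0.
Summing the contributions at ρ = -19/14 gives 0.

Continued minus principal equals 0.


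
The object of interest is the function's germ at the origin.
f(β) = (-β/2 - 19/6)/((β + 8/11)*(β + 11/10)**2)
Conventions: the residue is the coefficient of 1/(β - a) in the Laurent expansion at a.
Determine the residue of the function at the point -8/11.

The residue is -101750/5043.

At the order-1 pole -8/11 set g(β) = (β - (-8/11))*f(β) = (-β/2 - 19/6)/(β + 11/10)**2.
Simple pole: residue = g(a) at a = -8/11, which is -101750/5043.


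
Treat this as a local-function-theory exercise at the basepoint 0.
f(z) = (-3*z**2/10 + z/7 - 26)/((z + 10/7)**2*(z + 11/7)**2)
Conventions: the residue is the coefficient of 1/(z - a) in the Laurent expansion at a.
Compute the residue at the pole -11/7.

At the order-2 pole -11/7 set g(z) = (z - (-11/7))^2*f(z) = (-3*z**2/10 + z/7 - 26)/(z + 10/7)**2.
Order-2 pole: residue = g'(a); g'(-11/7) = -18445, so the residue is -18445.

The residue is -18445.


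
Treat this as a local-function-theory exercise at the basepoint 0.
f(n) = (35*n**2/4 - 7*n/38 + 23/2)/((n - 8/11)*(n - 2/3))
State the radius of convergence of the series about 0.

Denominator factor (n - 8/11): pole of order 1 at 8/11, modulus 8/11.
Denominator factor (n - 2/3): pole of order 1 at 2/3, modulus 2/3.
The radius of convergence is the smallest modulus among the singular points: 2/3.

The radius of convergence is 2/3.


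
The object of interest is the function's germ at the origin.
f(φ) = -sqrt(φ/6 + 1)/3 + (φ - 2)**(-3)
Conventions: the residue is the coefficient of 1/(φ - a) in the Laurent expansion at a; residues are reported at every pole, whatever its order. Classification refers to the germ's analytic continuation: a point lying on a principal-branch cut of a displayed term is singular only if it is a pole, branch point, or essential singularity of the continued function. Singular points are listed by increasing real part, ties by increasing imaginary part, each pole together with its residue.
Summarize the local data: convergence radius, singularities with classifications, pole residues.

Radius of convergence at 0: 2.
At -6: an algebraic (square-root) branch point.
At 2: a pole of order 3; residue 0.

Denominator factor (φ - 2)^3: pole of order 3 at 2, modulus 2.
Branch term (-1/3)*sqrt(1 - φ/(-6)): its argument vanishes at φ = -6, a square-root branch point, modulus 6.
The radius of convergence is the smallest modulus among the singular points: 2.
The branch term is analytic at 2 and contributes nothing to the residue; only the rational part matters.
At the order-3 pole 2 set g(φ) = (φ - (2))^3*(rational part) = 1.
Order-3 pole: residue = g''(a)/2; g''(2) = 0, so the residue is 0.
List the singular points by increasing real part (a conjugate pair: the negative imaginary part first).


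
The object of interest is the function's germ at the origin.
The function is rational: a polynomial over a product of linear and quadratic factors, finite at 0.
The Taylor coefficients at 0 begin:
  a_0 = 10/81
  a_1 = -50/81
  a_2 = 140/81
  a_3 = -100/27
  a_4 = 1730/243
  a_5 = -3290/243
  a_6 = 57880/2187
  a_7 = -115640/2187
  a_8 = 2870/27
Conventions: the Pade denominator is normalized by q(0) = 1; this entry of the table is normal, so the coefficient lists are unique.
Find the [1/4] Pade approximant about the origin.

The Pade approximant has numerator coefficients [10/81, -2/27]; denominator coefficients [1, 22/5, 8, 42/5, 13/3].

Taylor coefficients needed (read off): a_0 = 10/81, a_1 = -50/81, a_2 = 140/81, a_3 = -100/27, a_4 = 1730/243, a_5 = -3290/243.
Write the denominator as Q(j) = 1 + q1*j + q2*j^2 + q3*j^3 + q4*j^4. Requiring Q*f - P = O(j^6) with deg P <= 1 kills the coefficients of j^2..j^5 in Q*f:
  j^2: a_2 + q1*a_1 + q2*a_0 = 0, i.e. 140/81 + (-50/81)*q1 + (10/81)*q2 = 0.
  j^3: a_3 + q1*a_2 + q2*a_1 + q3*a_0 = 0, i.e. -100/27 + (140/81)*q1 + (-50/81)*q2 + (10/81)*q3 = 0.
  j^4: a_4 + q1*a_3 + q2*a_2 + q3*a_1 + q4*a_0 = 0, i.e. 1730/243 + (-100/27)*q1 + (140/81)*q2 + (-50/81)*q3 + (10/81)*q4 = 0.
  j^5: a_5 + q1*a_4 + q2*a_3 + q3*a_2 + q4*a_1 = 0, i.e. -3290/243 + (1730/243)*q1 + (-100/27)*q2 + (140/81)*q3 + (-50/81)*q4 = 0.
Solving this linear system: q1 = 22/5, q2 = 8, q3 = 42/5, q4 = 13/3.
The numerator is Q*f truncated at degree 1: P0 = a_0 = 10/81; P1 = a_1 + q1*a_0 = -2/27.


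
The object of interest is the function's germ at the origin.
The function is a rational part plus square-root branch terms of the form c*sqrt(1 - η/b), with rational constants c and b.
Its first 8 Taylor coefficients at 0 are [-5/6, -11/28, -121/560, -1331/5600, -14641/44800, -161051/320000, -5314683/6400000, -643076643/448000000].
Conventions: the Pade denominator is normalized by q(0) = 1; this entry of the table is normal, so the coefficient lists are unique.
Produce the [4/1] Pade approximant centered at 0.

The Pade approximant has numerator coefficients [-5/6, 187/210, 1089/2800, 1331/14000, 43923/1120000]; denominator coefficients [1, -77/50].

Taylor coefficients needed (read off): a_0 = -5/6, a_1 = -11/28, a_2 = -121/560, a_3 = -1331/5600, a_4 = -14641/44800, a_5 = -161051/320000.
Write the denominator as Q(η) = 1 + q1*η. Requiring Q*f - P = O(η^6) with deg P <= 4 kills the coefficients of η^5..η^5 in Q*f:
  η^5: a_5 + q1*a_4 = 0, i.e. -161051/320000 + (-14641/44800)*q1 = 0.
Solving this linear system: q1 = -77/50.
The numerator is Q*f truncated at degree 4: P0 = a_0 = -5/6; P1 = a_1 + q1*a_0 = 187/210; P2 = a_2 + q1*a_1 = 1089/2800; P3 = a_3 + q1*a_2 = 1331/14000; P4 = a_4 + q1*a_3 = 43923/1120000.


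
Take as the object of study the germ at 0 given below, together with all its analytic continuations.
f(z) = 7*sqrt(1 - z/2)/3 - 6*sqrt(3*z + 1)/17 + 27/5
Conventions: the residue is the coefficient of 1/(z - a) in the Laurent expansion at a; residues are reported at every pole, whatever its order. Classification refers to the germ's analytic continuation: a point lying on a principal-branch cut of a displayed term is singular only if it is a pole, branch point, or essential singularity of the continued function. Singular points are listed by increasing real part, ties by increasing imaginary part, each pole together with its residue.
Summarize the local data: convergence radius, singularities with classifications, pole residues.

Branch term (-6/17)*sqrt(1 - z/(-1/3)): its argument vanishes at z = -1/3, a square-root branch point, modulus 1/3.
Branch term (7/3)*sqrt(1 - z/(2)): its argument vanishes at z = 2, a square-root branch point, modulus 2.
The radius of convergence is the smallest modulus among the singular points: 1/3.
List the singular points by increasing real part (a conjugate pair: the negative imaginary part first).

Radius of convergence at 0: 1/3.
At -1/3: an algebraic (square-root) branch point.
At 2: an algebraic (square-root) branch point.


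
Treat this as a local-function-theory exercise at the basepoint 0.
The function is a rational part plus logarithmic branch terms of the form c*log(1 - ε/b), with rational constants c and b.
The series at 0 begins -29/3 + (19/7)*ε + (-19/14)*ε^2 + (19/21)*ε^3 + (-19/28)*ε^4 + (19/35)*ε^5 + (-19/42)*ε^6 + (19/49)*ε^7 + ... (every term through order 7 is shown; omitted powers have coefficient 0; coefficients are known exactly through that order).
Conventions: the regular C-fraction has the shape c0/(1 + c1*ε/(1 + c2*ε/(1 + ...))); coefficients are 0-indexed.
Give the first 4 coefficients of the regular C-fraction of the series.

The regular C-fraction coefficients are [-29/3, 57/203, 89/406, 203/534].

Taylor coefficients (read off): a_0 = -29/3, a_1 = 19/7, a_2 = -19/14, a_3 = 19/21.
c0 = a_0 = -29/3. Peel one level at a time: if S = 1 + c*ε/S' with S'(0) = 1, then c is the ε-coefficient of S and S' = c*ε/(S - 1).
S_1 = c0/f = 1 + (57/203)*ε + (-5073/82418)*ε^2 + ...; c1 = 57/203.
S_2 = c1*ε/(S_1 - 1) = 1 + (89/406)*ε + (-1/12)*ε^2 + ...; c2 = 89/406.
S_3 = c2*ε/(S_2 - 1) = 1 + (203/534)*ε + ...; c3 = 203/534.


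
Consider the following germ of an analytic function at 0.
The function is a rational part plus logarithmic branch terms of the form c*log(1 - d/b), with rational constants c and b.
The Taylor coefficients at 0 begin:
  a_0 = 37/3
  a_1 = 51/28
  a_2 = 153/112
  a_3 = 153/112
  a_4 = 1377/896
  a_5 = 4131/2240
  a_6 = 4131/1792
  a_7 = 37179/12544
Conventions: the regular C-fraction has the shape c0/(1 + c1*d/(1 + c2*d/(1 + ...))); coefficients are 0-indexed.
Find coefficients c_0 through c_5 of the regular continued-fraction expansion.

Taylor coefficients (read off): a_0 = 37/3, a_1 = 51/28, a_2 = 153/112, a_3 = 153/112, a_4 = 1377/896, a_5 = 4131/2240.
c0 = a_0 = 37/3. Peel one level at a time: if S = 1 + c*d/S' with S'(0) = 1, then c is the d-coefficient of S and S' = c*d/(S - 1).
S_1 = c0/f = 1 + (-153/1036)*d + (-5967/67081)*d^2 + ...; c1 = -153/1036.
S_2 = c1*d/(S_1 - 1) = 1 + (-156/259)*d + (-3/16)*d^2 + ...; c2 = -156/259.
S_3 = c2*d/(S_2 - 1) = 1 + (-259/832)*d + (-94535/692224)*d^2 + ...; c3 = -259/832.
S_4 = c3*d/(S_3 - 1) = 1 + (-365/832)*d + (-3/20)*d^2 + ...; c4 = -365/832.
S_5 = c4*d/(S_4 - 1) = 1 + (-624/1825)*d + ...; c5 = -624/1825.

The regular C-fraction coefficients are [37/3, -153/1036, -156/259, -259/832, -365/832, -624/1825].


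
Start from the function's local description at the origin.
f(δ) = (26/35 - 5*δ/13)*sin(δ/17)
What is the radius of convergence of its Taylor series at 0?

The radius of convergence is infinite.

The factor sin(δ/17) is entire and contributes no finite singular point.
The polynomial part has no poles.
No finite singular points: the Taylor series at 0 converges everywhere.


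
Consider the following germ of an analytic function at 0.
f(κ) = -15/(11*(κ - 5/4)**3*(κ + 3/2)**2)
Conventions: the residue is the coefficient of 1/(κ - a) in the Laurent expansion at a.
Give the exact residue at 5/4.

At the order-3 pole 5/4 set g(κ) = (κ - (5/4))^3*f(κ) = -15/(11*(κ + 3/2)**2).
Order-3 pole: residue = g''(a)/2; g''(5/4) = -23040/161051, so the residue is -11520/161051.

The residue is -11520/161051.


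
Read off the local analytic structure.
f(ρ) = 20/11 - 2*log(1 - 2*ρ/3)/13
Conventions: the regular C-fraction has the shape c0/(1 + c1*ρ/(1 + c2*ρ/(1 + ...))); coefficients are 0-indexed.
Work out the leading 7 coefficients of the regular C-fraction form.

Taylor coefficients (expand at 0): a_0 = 20/11, a_1 = 4/39, a_2 = 4/117, a_3 = 16/1053, a_4 = 8/1053, a_5 = 64/15795, a_6 = 64/28431.
c0 = a_0 = 20/11. Peel one level at a time: if S = 1 + c*ρ/S' with S'(0) = 1, then c is the ρ-coefficient of S and S' = c*ρ/(S - 1).
S_1 = c0/f = 1 + (-11/195)*ρ + (-66/4225)*ρ^2 + ...; c1 = -11/195.
S_2 = c1*ρ/(S_1 - 1) = 1 + (-18/65)*ρ + (-1/27)*ρ^2 + ...; c2 = -18/65.
S_3 = c2*ρ/(S_2 - 1) = 1 + (-65/486)*ρ + (-6305/236196)*ρ^2 + ...; c3 = -65/486.
S_4 = c3*ρ/(S_3 - 1) = 1 + (-97/486)*ρ + (-4/135)*ρ^2 + ...; c4 = -97/486.
S_5 = c4*ρ/(S_4 - 1) = 1 + (-72/485)*ρ + (-6456/235225)*ρ^2 + ...; c5 = -72/485.
S_6 = c5*ρ/(S_5 - 1) = 1 + (-269/1455)*ρ + ...; c6 = -269/1455.

The regular C-fraction coefficients are [20/11, -11/195, -18/65, -65/486, -97/486, -72/485, -269/1455].


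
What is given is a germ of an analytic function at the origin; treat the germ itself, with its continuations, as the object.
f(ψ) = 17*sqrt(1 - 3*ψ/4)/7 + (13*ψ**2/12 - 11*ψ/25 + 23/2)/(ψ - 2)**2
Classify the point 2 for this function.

The point is a pole of order 2.

The denominator factor ψ - 2 vanishes at 2 and appears to the power 2; the numerator there equals 2243/150, nonzero, and no other factor vanishes.
The branch terms are analytic at this point.
Hence a pole whose order is the multiplicity, 2.


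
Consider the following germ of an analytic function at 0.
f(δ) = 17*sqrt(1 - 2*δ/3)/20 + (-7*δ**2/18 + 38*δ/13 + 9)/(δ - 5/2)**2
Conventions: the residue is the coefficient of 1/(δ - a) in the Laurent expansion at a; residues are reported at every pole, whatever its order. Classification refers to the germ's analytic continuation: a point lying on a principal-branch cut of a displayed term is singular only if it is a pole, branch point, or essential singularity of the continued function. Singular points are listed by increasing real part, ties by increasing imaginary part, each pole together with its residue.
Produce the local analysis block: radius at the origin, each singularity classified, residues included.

Radius of convergence at 0: 3/2.
At 3/2: an algebraic (square-root) branch point.
At 5/2: a pole of order 2; residue 229/234.

Denominator factor (δ - 5/2)^2: pole of order 2 at 5/2, modulus 5/2.
Branch term (17/20)*sqrt(1 - δ/(3/2)): its argument vanishes at δ = 3/2, a square-root branch point, modulus 3/2.
The radius of convergence is the smallest modulus among the singular points: 3/2.
The branch term is analytic at 5/2 and contributes nothing to the residue; only the rational part matters.
At the order-2 pole 5/2 set g(δ) = (δ - (5/2))^2*(rational part) = -7*δ**2/18 + 38*δ/13 + 9.
Order-2 pole: residue = g'(a); g'(5/2) = 229/234, so the residue is 229/234.
List the singular points by increasing real part (a conjugate pair: the negative imaginary part first).


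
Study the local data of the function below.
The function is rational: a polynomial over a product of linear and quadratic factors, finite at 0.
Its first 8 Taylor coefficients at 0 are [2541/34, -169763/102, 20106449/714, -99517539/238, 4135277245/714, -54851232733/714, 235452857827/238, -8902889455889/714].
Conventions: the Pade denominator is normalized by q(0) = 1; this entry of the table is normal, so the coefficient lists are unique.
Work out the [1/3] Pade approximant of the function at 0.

The Pade approximant has numerator coefficients [2541/34, -1608541451/3154530]; denominator coefficients [1, 56848982/3680285, -845006761/25761995, -172381379244/180333965].

Taylor coefficients needed (read off): a_0 = 2541/34, a_1 = -169763/102, a_2 = 20106449/714, a_3 = -99517539/238, a_4 = 4135277245/714.
Write the denominator as Q(n) = 1 + q1*n + q2*n^2 + q3*n^3. Requiring Q*f - P = O(n^5) with deg P <= 1 kills the coefficients of n^2..n^4 in Q*f:
  n^2: a_2 + q1*a_1 + q2*a_0 = 0, i.e. 20106449/714 + (-169763/102)*q1 + (2541/34)*q2 = 0.
  n^3: a_3 + q1*a_2 + q2*a_1 + q3*a_0 = 0, i.e. -99517539/238 + (20106449/714)*q1 + (-169763/102)*q2 + (2541/34)*q3 = 0.
  n^4: a_4 + q1*a_3 + q2*a_2 + q3*a_1 = 0, i.e. 4135277245/714 + (-99517539/238)*q1 + (20106449/714)*q2 + (-169763/102)*q3 = 0.
Solving this linear system: q1 = 56848982/3680285, q2 = -845006761/25761995, q3 = -172381379244/180333965.
The numerator is Q*f truncated at degree 1: P0 = a_0 = 2541/34; P1 = a_1 + q1*a_0 = -1608541451/3154530.


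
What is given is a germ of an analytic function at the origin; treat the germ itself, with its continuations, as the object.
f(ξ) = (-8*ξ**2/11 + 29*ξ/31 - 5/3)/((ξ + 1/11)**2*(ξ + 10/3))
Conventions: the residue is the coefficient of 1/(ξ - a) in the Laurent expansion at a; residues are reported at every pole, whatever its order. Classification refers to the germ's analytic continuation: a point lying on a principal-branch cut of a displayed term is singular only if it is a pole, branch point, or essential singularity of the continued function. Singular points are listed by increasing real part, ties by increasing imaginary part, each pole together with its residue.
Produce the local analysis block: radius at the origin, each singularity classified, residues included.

Denominator factor (ξ + 1/11)^2: pole of order 2 at -1/11, modulus 1/11.
Denominator factor (ξ + 10/3): pole of order 1 at -10/3, modulus 10/3.
The radius of convergence is the smallest modulus among the singular points: 1/11.
At the order-1 pole -10/3 set g(ξ) = (ξ - (-10/3))*f(ξ) = (-8*ξ**2/11 + 29*ξ/31 - 5/3)/(ξ + 1/11)**2.
Simple pole: residue = g(a) at a = -10/3, which is -434335/354919.
At the order-2 pole -1/11 set g(ξ) = (ξ - (-1/11))^2*f(ξ) = (-8*ξ**2/11 + 29*ξ/31 - 5/3)/(ξ + 10/3).
Order-2 pole: residue = g'(a); g'(-1/11) = 1938333/3904109, so the residue is 1938333/3904109.
List the singular points by increasing real part (a conjugate pair: the negative imaginary part first).

Radius of convergence at 0: 1/11.
At -10/3: a pole of order 1; residue -434335/354919.
At -1/11: a pole of order 2; residue 1938333/3904109.


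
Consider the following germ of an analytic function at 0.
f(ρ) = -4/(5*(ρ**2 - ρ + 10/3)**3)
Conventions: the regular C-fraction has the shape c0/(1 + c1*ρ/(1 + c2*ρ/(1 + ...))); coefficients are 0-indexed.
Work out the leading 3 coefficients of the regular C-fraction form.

The regular C-fraction coefficients are [-27/1250, -9/10, 13/10].

Taylor coefficients (expand at 0): a_0 = -27/1250, a_1 = -243/12500, a_2 = 243/31250.
c0 = a_0 = -27/1250. Peel one level at a time: if S = 1 + c*ρ/S' with S'(0) = 1, then c is the ρ-coefficient of S and S' = c*ρ/(S - 1).
S_1 = c0/f = 1 + (-9/10)*ρ + (117/100)*ρ^2 + ...; c1 = -9/10.
S_2 = c1*ρ/(S_1 - 1) = 1 + (13/10)*ρ + ...; c2 = 13/10.


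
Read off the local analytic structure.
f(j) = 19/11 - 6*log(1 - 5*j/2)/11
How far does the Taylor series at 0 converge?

The radius of convergence is 2/5.

Branch term (-6/11)*log(1 - j/(2/5)): its argument vanishes at j = 2/5, a logarithmic branch point, modulus 2/5.
The radius of convergence is the smallest modulus among the singular points: 2/5.


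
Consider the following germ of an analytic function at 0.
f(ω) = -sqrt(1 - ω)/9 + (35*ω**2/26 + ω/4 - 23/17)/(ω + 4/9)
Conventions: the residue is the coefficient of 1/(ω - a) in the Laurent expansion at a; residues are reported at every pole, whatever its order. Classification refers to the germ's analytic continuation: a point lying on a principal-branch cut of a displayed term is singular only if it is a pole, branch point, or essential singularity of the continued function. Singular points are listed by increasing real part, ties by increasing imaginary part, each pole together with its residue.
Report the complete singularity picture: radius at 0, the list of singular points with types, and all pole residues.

Denominator factor (ω + 4/9): pole of order 1 at -4/9, modulus 4/9.
Branch term (-1/9)*sqrt(1 - ω/(1)): its argument vanishes at ω = 1, a square-root branch point, modulus 1.
The radius of convergence is the smallest modulus among the singular points: 4/9.
The branch term is analytic at -4/9 and contributes nothing to the residue; only the rational part matters.
At the order-1 pole -4/9 set g(ω) = (ω - (-4/9))*(rational part) = 35*ω**2/26 + ω/4 - 23/17.
Simple pole: residue = g(a) at a = -4/9, which is -21448/17901.
List the singular points by increasing real part (a conjugate pair: the negative imaginary part first).

Radius of convergence at 0: 4/9.
At -4/9: a pole of order 1; residue -21448/17901.
At 1: an algebraic (square-root) branch point.


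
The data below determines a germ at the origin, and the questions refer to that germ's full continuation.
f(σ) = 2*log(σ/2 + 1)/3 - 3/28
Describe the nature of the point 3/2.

The point is a regular point.

There is no denominator, hence no pole anywhere.
Branch term log(1 - σ/(-2)): argument at 3/2 is 7/4, nonzero, so 3/2 is not its branch point (a point on a principal cut is still regular for the continued germ).
So the germ continues analytically to 3/2.


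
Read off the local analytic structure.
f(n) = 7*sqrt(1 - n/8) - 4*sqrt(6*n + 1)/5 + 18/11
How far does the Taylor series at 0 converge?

Branch term (-4/5)*sqrt(1 - n/(-1/6)): its argument vanishes at n = -1/6, a square-root branch point, modulus 1/6.
Branch term (7)*sqrt(1 - n/(8)): its argument vanishes at n = 8, a square-root branch point, modulus 8.
The radius of convergence is the smallest modulus among the singular points: 1/6.

The radius of convergence is 1/6.


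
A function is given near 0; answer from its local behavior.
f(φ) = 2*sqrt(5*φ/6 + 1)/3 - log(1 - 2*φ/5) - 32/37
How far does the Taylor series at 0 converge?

The radius of convergence is 6/5.

Branch term (2/3)*sqrt(1 - φ/(-6/5)): its argument vanishes at φ = -6/5, a square-root branch point, modulus 6/5.
Branch term (-1)*log(1 - φ/(5/2)): its argument vanishes at φ = 5/2, a logarithmic branch point, modulus 5/2.
The radius of convergence is the smallest modulus among the singular points: 6/5.


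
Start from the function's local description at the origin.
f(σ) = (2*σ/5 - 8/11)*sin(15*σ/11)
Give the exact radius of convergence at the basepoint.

The radius of convergence is infinite.

The factor sin(15*σ/11) is entire and contributes no finite singular point.
The polynomial part has no poles.
No finite singular points: the Taylor series at 0 converges everywhere.


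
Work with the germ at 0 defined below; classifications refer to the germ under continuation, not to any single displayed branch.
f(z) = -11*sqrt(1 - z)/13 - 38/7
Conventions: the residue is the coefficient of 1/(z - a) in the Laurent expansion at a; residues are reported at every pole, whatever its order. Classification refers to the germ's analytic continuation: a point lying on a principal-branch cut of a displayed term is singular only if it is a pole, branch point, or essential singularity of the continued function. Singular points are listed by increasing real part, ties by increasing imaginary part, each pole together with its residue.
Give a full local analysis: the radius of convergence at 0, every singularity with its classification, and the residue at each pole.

Branch term (-11/13)*sqrt(1 - z/(1)): its argument vanishes at z = 1, a square-root branch point, modulus 1.
The radius of convergence is the smallest modulus among the singular points: 1.

Radius of convergence at 0: 1.
At 1: an algebraic (square-root) branch point.


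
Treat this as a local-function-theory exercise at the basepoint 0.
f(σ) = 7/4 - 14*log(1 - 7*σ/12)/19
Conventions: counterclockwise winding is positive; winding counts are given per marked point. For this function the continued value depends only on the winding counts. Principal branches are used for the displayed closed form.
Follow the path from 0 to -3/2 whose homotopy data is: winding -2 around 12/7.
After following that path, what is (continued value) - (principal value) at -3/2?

The rational part is single-valued and drops out of the difference; each branch term changes only by its own monodromy.
(-14/19)*log(1 - σ/(12/7)): each positive loop around 12/7 adds 2*pi*i to the log, so winding -2 contributes (-14/19)*(-2)*2*pi*i = (56/19)*pi*i.
Summing the contributions at σ = -3/2 gives (56/19)*pi*i.

Continued minus principal equals (56/19)*pi*i.


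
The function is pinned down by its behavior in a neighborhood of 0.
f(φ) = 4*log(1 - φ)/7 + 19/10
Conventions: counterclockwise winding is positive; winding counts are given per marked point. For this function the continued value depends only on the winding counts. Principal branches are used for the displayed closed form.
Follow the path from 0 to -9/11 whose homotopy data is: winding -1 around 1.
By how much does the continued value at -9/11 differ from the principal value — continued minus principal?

The rational part is single-valued and drops out of the difference; each branch term changes only by its own monodromy.
(4/7)*log(1 - φ/(1)): each positive loop around 1 adds 2*pi*i to the log, so winding -1 contributes (4/7)*(-1)*2*pi*i = -(8/7)*pi*i.
Summing the contributions at φ = -9/11 gives -(8/7)*pi*i.

Continued minus principal equals -(8/7)*pi*i.


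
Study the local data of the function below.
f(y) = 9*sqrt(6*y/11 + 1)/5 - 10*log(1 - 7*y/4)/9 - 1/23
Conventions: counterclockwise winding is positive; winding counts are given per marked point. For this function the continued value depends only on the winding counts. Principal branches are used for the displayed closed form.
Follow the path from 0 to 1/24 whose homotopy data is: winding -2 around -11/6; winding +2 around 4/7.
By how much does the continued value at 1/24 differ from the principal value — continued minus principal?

Continued minus principal equals -(40/9)*pi*i.

The rational part is single-valued and drops out of the difference; each branch term changes only by its own monodromy.
(9/5)*sqrt(1 - y/(-11/6)): winding -2 is even, the square root returns to the same sheet, contribution 0.
(-10/9)*log(1 - y/(4/7)): each positive loop around 4/7 adds 2*pi*i to the log, so winding +2 contributes (-10/9)*(2)*2*pi*i = -(40/9)*pi*i.
Summing the contributions at y = 1/24 gives -(40/9)*pi*i.


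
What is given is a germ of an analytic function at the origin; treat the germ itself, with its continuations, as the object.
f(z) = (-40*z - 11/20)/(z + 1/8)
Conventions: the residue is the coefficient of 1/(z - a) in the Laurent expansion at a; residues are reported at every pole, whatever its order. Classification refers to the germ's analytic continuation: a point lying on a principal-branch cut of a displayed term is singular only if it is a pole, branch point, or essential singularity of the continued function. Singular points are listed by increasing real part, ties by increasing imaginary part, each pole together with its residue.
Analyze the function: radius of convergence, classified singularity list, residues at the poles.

Denominator factor (z + 1/8): pole of order 1 at -1/8, modulus 1/8.
The radius of convergence is the smallest modulus among the singular points: 1/8.
At the order-1 pole -1/8 set g(z) = (z - (-1/8))*f(z) = -40*z - 11/20.
Simple pole: residue = g(a) at a = -1/8, which is 89/20.

Radius of convergence at 0: 1/8.
At -1/8: a pole of order 1; residue 89/20.


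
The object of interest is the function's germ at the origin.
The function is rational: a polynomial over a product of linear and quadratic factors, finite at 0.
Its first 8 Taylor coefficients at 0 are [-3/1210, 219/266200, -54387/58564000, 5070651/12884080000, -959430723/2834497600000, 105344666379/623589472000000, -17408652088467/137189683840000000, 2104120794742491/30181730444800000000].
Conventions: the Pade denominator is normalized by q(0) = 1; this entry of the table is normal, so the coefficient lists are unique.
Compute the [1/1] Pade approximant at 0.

Taylor coefficients needed (read off): a_0 = -3/1210, a_1 = 219/266200, a_2 = -54387/58564000.
Write the denominator as Q(j) = 1 + q1*j. Requiring Q*f - P = O(j^3) with deg P <= 1 kills the coefficients of j^2..j^2 in Q*f:
  j^2: a_2 + q1*a_1 = 0, i.e. -54387/58564000 + (219/266200)*q1 = 0.
Solving this linear system: q1 = 18129/16060.
The numerator is Q*f truncated at degree 1: P0 = a_0 = -3/1210; P1 = a_1 + q1*a_0 = -192/97163.

The Pade approximant has numerator coefficients [-3/1210, -192/97163]; denominator coefficients [1, 18129/16060].


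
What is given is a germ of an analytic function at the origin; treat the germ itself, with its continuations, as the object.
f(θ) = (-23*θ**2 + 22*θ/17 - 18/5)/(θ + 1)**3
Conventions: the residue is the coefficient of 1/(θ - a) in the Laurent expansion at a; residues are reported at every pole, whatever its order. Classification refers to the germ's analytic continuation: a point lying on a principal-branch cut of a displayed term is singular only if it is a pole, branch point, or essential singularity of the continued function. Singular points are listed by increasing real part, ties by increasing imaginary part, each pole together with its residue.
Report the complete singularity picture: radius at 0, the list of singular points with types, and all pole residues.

Denominator factor (θ + 1)^3: pole of order 3 at -1, modulus 1.
The radius of convergence is the smallest modulus among the singular points: 1.
At the order-3 pole -1 set g(θ) = (θ - (-1))^3*f(θ) = -23*θ**2 + 22*θ/17 - 18/5.
Order-3 pole: residue = g''(a)/2; g''(-1) = -46, so the residue is -23.

Radius of convergence at 0: 1.
At -1: a pole of order 3; residue -23.


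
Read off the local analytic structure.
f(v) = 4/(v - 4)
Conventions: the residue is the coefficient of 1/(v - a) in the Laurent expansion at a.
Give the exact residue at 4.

The residue is 4.

At the order-1 pole 4 set g(v) = (v - (4))*f(v) = 4.
Simple pole: residue = g(a) at a = 4, which is 4.


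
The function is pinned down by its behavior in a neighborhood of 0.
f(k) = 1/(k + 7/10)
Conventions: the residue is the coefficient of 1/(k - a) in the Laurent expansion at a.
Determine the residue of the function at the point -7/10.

At the order-1 pole -7/10 set g(k) = (k - (-7/10))*f(k) = 1.
Simple pole: residue = g(a) at a = -7/10, which is 1.

The residue is 1.


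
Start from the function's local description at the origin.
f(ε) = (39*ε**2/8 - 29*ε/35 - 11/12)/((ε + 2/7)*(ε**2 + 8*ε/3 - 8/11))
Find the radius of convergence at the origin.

The radius of convergence is -4/3 + (2/33)*sqrt(682).

Denominator factor (ε + 2/7): pole of order 1 at -2/7, modulus 2/7.
Denominator factor (ε**2 + 8*ε/3 - 8/11): discriminant 992/99, real irrational roots -4/3 + (2/33)*sqrt(682) and -4/3 - (2/33)*sqrt(682); poles of order 1, moduli -4/3 + (2/33)*sqrt(682) and 4/3 + (2/33)*sqrt(682).
The radius of convergence is the smallest modulus among the singular points: -4/3 + (2/33)*sqrt(682).


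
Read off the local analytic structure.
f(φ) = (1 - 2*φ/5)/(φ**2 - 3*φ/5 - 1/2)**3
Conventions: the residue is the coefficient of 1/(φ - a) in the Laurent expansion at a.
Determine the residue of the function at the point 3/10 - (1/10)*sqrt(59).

The factor φ**2 - 3*φ/5 - 1/2 splits as (φ - a)(φ - a') with a = 3/10 - (1/10)*sqrt(59), a' = 3/10 + (1/10)*sqrt(59). At the order-3 pole a set g(φ) = (φ - a)^3*f(φ) = [1 - 2*φ/5] / (φ - a')^3.
Order-3 pole: residue = g''(a)/2; g''(3/10 - (1/10)*sqrt(59)) = -(33000/205379)*sqrt(59), so the residue is -(16500/205379)*sqrt(59).

The residue is -(16500/205379)*sqrt(59).


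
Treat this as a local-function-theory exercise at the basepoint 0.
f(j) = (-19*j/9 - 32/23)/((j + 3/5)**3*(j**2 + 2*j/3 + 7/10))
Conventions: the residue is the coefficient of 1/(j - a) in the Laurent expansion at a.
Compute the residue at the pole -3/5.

The residue is -54050500/22316877.

At the order-3 pole -3/5 set g(j) = (j - (-3/5))^3*f(j) = (-19*j/9 - 32/23)/(j**2 + 2*j/3 + 7/10).
Order-3 pole: residue = g''(a)/2; g''(-3/5) = -108101000/22316877, so the residue is -54050500/22316877.
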